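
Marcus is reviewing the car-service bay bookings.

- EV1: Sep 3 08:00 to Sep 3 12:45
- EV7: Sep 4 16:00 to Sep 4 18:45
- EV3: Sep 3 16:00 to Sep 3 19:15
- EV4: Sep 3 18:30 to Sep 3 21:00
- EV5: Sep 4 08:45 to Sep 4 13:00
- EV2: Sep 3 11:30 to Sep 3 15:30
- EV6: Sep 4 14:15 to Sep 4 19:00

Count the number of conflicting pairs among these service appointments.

3

Sorted by start: EV1, EV2, EV3, EV4, EV5, EV6, EV7.
EV2 starts before EV1 ends → EV1 and EV2 overlap.
EV3 starts after EV1 ends, so EV1 has no further overlaps.
EV3 starts after EV2 ends, so EV2 has no further overlaps.
EV4 starts before EV3 ends → EV3 and EV4 overlap.
EV5 starts after EV3 ends, so EV3 has no further overlaps.
EV5 starts after EV4 ends, so EV4 has no further overlaps.
EV6 starts after EV5 ends, so EV5 has no further overlaps.
EV7 starts before EV6 ends → EV6 and EV7 overlap.
Overlapping pairs: EV1 & EV2, EV3 & EV4, EV6 & EV7 — 3 in total.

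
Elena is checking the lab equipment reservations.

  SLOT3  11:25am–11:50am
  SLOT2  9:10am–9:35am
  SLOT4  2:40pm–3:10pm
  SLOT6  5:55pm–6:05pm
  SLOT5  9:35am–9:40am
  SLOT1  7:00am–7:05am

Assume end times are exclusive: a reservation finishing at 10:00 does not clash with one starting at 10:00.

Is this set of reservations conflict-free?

Yes

Check each pair: they overlap iff neither finishes before the other starts.
Sorted by start: SLOT1, SLOT2, SLOT5, SLOT3, SLOT4, SLOT6.
SLOT2 starts after SLOT1 ends; SLOT1 is clear from here.
SLOT5 starts exactly when SLOT2 ends (back-to-back, no overlap); SLOT2 is clear from here.
SLOT3 starts after SLOT5 ends; SLOT5 is clear from here.
SLOT4 starts after SLOT3 ends; SLOT3 is clear from here.
SLOT6 starts after SLOT4 ends.
Every pair is clear; the schedule has no overlaps.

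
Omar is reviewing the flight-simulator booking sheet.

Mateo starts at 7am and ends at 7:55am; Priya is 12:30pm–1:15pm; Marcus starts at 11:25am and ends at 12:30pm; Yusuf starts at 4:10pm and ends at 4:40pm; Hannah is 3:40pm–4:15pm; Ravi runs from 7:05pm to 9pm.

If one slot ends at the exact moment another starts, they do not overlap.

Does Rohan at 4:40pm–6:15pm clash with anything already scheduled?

No — it doesn't clash with anything

Mateo: ends 7:55am at or before Rohan starts 4:40pm → clear.
Marcus: ends 12:30pm at or before Rohan starts 4:40pm → clear.
Priya: ends 1:15pm at or before Rohan starts 4:40pm → clear.
Hannah: ends 4:15pm at or before Rohan starts 4:40pm → clear.
Yusuf: ends 4:40pm at or before Rohan starts 4:40pm → clear.
Ravi: starts 7:05pm at or after Rohan ends 6:15pm → clear.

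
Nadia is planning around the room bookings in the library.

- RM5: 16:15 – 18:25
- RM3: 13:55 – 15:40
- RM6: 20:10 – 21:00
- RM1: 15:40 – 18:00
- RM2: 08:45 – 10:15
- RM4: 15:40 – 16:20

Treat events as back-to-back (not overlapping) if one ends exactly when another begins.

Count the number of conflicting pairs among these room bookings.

3

Sorted by start: RM2, RM3, RM1, RM4, RM5, RM6.
RM3 starts after RM2 ends — done with RM2.
RM1 starts exactly when RM3 ends (back-to-back, no overlap) — done with RM3.
RM4 starts before RM1 ends → RM1 and RM4 overlap.
RM5 starts before RM1 ends → RM1 and RM5 overlap.
RM6 starts after RM1 ends.
RM5 starts before RM4 ends → RM4 and RM5 overlap.
RM6 starts after RM4 ends.
RM6 starts after RM5 ends.
Overlapping pairs: RM1 & RM4, RM1 & RM5, RM4 & RM5 — 3 in total.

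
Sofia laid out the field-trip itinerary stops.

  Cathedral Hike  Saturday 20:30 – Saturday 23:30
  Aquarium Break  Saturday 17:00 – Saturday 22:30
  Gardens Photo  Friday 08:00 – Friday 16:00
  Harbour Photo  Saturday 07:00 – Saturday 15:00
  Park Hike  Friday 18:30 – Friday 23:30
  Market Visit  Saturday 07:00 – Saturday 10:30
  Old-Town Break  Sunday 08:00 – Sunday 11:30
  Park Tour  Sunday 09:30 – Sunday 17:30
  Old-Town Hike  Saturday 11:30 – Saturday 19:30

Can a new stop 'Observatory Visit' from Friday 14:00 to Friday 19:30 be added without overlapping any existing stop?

Gardens Photo: starts Friday 08:00 before Observatory Visit ends Friday 19:30, and ends Friday 16:00 after Observatory Visit starts Friday 14:00 → overlap.
Park Hike: starts Friday 18:30 before Observatory Visit ends Friday 19:30, and ends Friday 23:30 after Observatory Visit starts Friday 14:00 → overlap.
Market Visit: starts Saturday 07:00 at or after Observatory Visit ends Friday 19:30 → clear.
Harbour Photo: starts Saturday 07:00 at or after Observatory Visit ends Friday 19:30 → clear.
Old-Town Hike: starts Saturday 11:30 at or after Observatory Visit ends Friday 19:30 → clear.
Aquarium Break: starts Saturday 17:00 at or after Observatory Visit ends Friday 19:30 → clear.
Cathedral Hike: starts Saturday 20:30 at or after Observatory Visit ends Friday 19:30 → clear.
Old-Town Break: starts Sunday 08:00 at or after Observatory Visit ends Friday 19:30 → clear.
Park Tour: starts Sunday 09:30 at or after Observatory Visit ends Friday 19:30 → clear.
Observatory Visit overlaps Gardens Photo, Park Hike.

No — it overlaps Gardens Photo, Park Hike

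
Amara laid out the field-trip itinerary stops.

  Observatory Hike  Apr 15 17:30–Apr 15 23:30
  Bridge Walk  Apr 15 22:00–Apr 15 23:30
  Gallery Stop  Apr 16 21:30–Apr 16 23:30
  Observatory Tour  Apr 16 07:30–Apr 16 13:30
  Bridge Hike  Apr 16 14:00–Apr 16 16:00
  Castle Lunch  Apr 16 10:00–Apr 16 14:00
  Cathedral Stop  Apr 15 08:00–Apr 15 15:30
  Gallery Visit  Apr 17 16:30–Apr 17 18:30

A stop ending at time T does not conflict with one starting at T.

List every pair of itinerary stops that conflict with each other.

Bridge Walk & Observatory Hike, Castle Lunch & Observatory Tour

Sorted by start: Cathedral Stop, Observatory Hike, Bridge Walk, Observatory Tour, Castle Lunch, Bridge Hike, Gallery Stop, Gallery Visit.
Observatory Hike starts after Cathedral Stop ends; Cathedral Stop is clear from here.
Bridge Walk starts before Observatory Hike ends → Observatory Hike and Bridge Walk overlap.
Observatory Tour starts after Observatory Hike ends; Observatory Hike is clear from here.
Observatory Tour starts after Bridge Walk ends; Bridge Walk is clear from here.
Castle Lunch starts before Observatory Tour ends → Observatory Tour and Castle Lunch overlap.
Bridge Hike starts after Observatory Tour ends; Observatory Tour is clear from here.
Bridge Hike starts exactly when Castle Lunch ends (back-to-back, no overlap); Castle Lunch is clear from here.
Gallery Stop starts after Bridge Hike ends; Bridge Hike is clear from here.
Gallery Visit starts after Gallery Stop ends.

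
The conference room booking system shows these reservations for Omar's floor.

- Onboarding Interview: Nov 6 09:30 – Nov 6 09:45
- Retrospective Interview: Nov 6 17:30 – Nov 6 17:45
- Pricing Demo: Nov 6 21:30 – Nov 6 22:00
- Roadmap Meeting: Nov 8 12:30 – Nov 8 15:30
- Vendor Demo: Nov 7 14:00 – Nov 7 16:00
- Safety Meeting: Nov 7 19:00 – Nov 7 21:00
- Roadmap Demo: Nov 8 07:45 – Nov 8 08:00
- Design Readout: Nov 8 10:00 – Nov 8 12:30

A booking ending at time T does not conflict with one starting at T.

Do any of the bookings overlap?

No

Sorted by start: Onboarding Interview, Retrospective Interview, Pricing Demo, Vendor Demo, Safety Meeting, Roadmap Demo, Design Readout, Roadmap Meeting.
Retrospective Interview starts after Onboarding Interview ends; Onboarding Interview is clear from here.
Pricing Demo starts after Retrospective Interview ends; Retrospective Interview is clear from here.
Vendor Demo starts after Pricing Demo ends; Pricing Demo is clear from here.
Safety Meeting starts after Vendor Demo ends; Vendor Demo is clear from here.
Roadmap Demo starts after Safety Meeting ends; Safety Meeting is clear from here.
Design Readout starts after Roadmap Demo ends; Roadmap Demo is clear from here.
Roadmap Meeting starts exactly when Design Readout ends (back-to-back, no overlap).
Every pair is clear; the schedule has no overlaps.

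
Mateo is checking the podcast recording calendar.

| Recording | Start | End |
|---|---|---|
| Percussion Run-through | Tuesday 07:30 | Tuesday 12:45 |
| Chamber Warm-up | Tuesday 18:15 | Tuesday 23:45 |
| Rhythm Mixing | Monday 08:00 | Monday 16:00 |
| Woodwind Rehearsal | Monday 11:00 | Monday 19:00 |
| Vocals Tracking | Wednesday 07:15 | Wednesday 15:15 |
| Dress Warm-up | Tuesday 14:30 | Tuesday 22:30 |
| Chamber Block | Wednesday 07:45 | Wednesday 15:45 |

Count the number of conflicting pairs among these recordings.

3

Sorted by start: Rhythm Mixing, Woodwind Rehearsal, Percussion Run-through, Dress Warm-up, Chamber Warm-up, Vocals Tracking, Chamber Block.
Woodwind Rehearsal starts before Rhythm Mixing ends → Rhythm Mixing and Woodwind Rehearsal overlap.
Percussion Run-through starts after Rhythm Mixing ends; Rhythm Mixing is clear from here.
Percussion Run-through starts after Woodwind Rehearsal ends; Woodwind Rehearsal is clear from here.
Dress Warm-up starts after Percussion Run-through ends; Percussion Run-through is clear from here.
Chamber Warm-up starts before Dress Warm-up ends → Dress Warm-up and Chamber Warm-up overlap.
Vocals Tracking starts after Dress Warm-up ends; Dress Warm-up is clear from here.
Vocals Tracking starts after Chamber Warm-up ends; Chamber Warm-up is clear from here.
Chamber Block starts before Vocals Tracking ends → Vocals Tracking and Chamber Block overlap.
Overlapping pairs: Chamber Block & Vocals Tracking, Chamber Warm-up & Dress Warm-up, Rhythm Mixing & Woodwind Rehearsal — 3 in total.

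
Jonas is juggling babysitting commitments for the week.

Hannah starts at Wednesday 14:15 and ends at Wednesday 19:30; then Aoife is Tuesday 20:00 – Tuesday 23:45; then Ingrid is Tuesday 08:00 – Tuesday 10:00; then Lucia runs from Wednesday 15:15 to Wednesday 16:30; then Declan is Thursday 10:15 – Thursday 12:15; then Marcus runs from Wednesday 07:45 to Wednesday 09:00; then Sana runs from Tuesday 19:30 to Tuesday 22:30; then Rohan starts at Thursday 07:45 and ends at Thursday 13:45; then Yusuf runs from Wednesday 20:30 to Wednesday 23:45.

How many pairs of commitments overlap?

Two intervals overlap when each starts before the other ends.
Sorted by start: Ingrid, Sana, Aoife, Marcus, Hannah, Lucia, Yusuf, Rohan, Declan.
Sana starts after Ingrid ends, so Ingrid has no further overlaps.
Aoife starts before Sana ends → Sana and Aoife overlap.
Marcus starts after Sana ends, so Sana has no further overlaps.
Marcus starts after Aoife ends, so Aoife has no further overlaps.
Hannah starts after Marcus ends, so Marcus has no further overlaps.
Lucia starts before Hannah ends → Hannah and Lucia overlap.
Yusuf starts after Hannah ends, so Hannah has no further overlaps.
Yusuf starts after Lucia ends, so Lucia has no further overlaps.
Rohan starts after Yusuf ends, so Yusuf has no further overlaps.
Declan starts before Rohan ends → Rohan and Declan overlap.
Overlapping pairs: Aoife & Sana, Declan & Rohan, Hannah & Lucia — 3 in total.

3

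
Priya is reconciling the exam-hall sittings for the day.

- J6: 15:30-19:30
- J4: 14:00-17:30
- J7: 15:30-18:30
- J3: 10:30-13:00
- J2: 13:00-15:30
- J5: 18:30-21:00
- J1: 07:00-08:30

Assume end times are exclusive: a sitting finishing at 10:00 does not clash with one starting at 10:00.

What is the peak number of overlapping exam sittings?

Sweep the timeline, counting +1 at each start and −1 at each end (ends before starts at a tie):
07:00 start J1 → 1
08:30 end J1 → 0
10:30 start J3 → 1
13:00 end J3 → 0
13:00 start J2 → 1
14:00 start J4 → 2
15:30 end J2 → 1
15:30 start J6 → 2
15:30 start J7 → 3
17:30 end J4 → 2
18:30 end J7 → 1
18:30 start J5 → 2
19:30 end J6 → 1
21:00 end J5 → 0
Peak is 3, at 15:30 (J4, J6, J7).

3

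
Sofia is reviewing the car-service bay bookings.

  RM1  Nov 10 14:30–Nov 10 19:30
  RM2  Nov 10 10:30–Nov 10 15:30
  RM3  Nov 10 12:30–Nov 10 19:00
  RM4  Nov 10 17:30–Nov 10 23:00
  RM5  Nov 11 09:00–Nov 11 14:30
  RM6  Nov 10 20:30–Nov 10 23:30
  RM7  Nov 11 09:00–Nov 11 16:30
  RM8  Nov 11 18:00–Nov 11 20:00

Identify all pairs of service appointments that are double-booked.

RM1 & RM2, RM1 & RM3, RM1 & RM4, RM2 & RM3, RM3 & RM4, RM4 & RM6, RM5 & RM7

Sorted by start: RM2, RM3, RM1, RM4, RM6, RM5, RM7, RM8.
RM3 starts before RM2 ends → RM2 and RM3 overlap.
RM1 starts before RM2 ends → RM2 and RM1 overlap.
RM4 starts after RM2 ends — done with RM2.
RM1 starts before RM3 ends → RM3 and RM1 overlap.
RM4 starts before RM3 ends → RM3 and RM4 overlap.
RM6 starts after RM3 ends — done with RM3.
RM4 starts before RM1 ends → RM1 and RM4 overlap.
RM6 starts after RM1 ends — done with RM1.
RM6 starts before RM4 ends → RM4 and RM6 overlap.
RM5 starts after RM4 ends — done with RM4.
RM5 starts after RM6 ends — done with RM6.
RM7 starts before RM5 ends → RM5 and RM7 overlap.
RM8 starts after RM5 ends.
RM8 starts after RM7 ends.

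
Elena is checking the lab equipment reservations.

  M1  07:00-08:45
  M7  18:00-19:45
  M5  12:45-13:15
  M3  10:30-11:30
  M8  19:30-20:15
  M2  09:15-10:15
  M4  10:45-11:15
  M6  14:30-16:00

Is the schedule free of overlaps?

No

Two intervals overlap when each starts before the other ends.
Sorted by start: M1, M2, M3, M4, M5, M6, M7, M8.
M2 starts after M1 ends; M1 is clear from here.
M3 starts after M2 ends; M2 is clear from here.
M4 starts before M3 ends → M3 and M4 overlap.
That's a conflict, so the schedule is not conflict-free.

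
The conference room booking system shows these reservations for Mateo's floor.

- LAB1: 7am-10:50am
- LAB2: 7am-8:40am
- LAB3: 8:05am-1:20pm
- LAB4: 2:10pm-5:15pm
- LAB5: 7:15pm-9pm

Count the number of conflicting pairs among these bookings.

3

Two intervals overlap when each starts before the other ends.
Sorted by start: LAB1, LAB2, LAB3, LAB4, LAB5.
LAB2 starts before LAB1 ends → LAB1 and LAB2 overlap.
LAB3 starts before LAB1 ends → LAB1 and LAB3 overlap.
LAB4 starts after LAB1 ends; LAB1 is clear from here.
LAB3 starts before LAB2 ends → LAB2 and LAB3 overlap.
LAB4 starts after LAB2 ends; LAB2 is clear from here.
LAB4 starts after LAB3 ends; LAB3 is clear from here.
LAB5 starts after LAB4 ends.
Overlapping pairs: LAB1 & LAB2, LAB1 & LAB3, LAB2 & LAB3 — 3 in total.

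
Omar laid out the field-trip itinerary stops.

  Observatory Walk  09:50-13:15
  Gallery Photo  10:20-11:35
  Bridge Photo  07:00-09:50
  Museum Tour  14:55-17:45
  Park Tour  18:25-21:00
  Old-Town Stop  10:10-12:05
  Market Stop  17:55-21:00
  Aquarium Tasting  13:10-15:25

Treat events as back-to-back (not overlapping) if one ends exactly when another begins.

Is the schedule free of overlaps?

Two intervals overlap when each starts before the other ends.
Sorted by start: Bridge Photo, Observatory Walk, Old-Town Stop, Gallery Photo, Aquarium Tasting, Museum Tour, Market Stop, Park Tour.
Observatory Walk starts exactly when Bridge Photo ends (back-to-back, no overlap) — done with Bridge Photo.
Old-Town Stop starts before Observatory Walk ends → Observatory Walk and Old-Town Stop overlap.
That's a conflict, so the schedule is not conflict-free.

No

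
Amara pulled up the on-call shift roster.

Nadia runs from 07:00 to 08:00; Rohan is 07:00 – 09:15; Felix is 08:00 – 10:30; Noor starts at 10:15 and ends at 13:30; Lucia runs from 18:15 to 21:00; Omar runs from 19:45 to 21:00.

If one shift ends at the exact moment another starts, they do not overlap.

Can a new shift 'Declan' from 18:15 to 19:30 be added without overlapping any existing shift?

No — it overlaps Lucia

Nadia: ends 08:00 at or before Declan starts 18:15 → clear.
Rohan: ends 09:15 at or before Declan starts 18:15 → clear.
Felix: ends 10:30 at or before Declan starts 18:15 → clear.
Noor: ends 13:30 at or before Declan starts 18:15 → clear.
Lucia: starts 18:15 before Declan ends 19:30, and ends 21:00 after Declan starts 18:15 → overlap.
Omar: starts 19:45 at or after Declan ends 19:30 → clear.
Declan overlaps Lucia.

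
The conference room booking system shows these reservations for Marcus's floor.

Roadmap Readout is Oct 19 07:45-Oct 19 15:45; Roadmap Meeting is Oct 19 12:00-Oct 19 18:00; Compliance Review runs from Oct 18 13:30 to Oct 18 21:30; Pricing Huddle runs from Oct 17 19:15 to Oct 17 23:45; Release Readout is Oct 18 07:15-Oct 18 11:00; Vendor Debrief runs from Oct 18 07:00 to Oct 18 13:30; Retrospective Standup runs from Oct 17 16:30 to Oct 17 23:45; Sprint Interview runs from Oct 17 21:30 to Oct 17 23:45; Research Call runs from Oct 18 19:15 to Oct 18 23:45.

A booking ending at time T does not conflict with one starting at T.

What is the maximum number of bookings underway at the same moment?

Sort all start/end points and keep a running count:
Oct 17 16:30 start Retrospective Standup → 1
Oct 17 19:15 start Pricing Huddle → 2
Oct 17 21:30 start Sprint Interview → 3
Oct 17 23:45 end Pricing Huddle → 2
Oct 17 23:45 end Retrospective Standup → 1
Oct 17 23:45 end Sprint Interview → 0
Oct 18 07:00 start Vendor Debrief → 1
Oct 18 07:15 start Release Readout → 2
Oct 18 11:00 end Release Readout → 1
Oct 18 13:30 end Vendor Debrief → 0
Oct 18 13:30 start Compliance Review → 1
Oct 18 19:15 start Research Call → 2
Oct 18 21:30 end Compliance Review → 1
Oct 18 23:45 end Research Call → 0
Oct 19 07:45 start Roadmap Readout → 1
Oct 19 12:00 start Roadmap Meeting → 2
Oct 19 15:45 end Roadmap Readout → 1
Oct 19 18:00 end Roadmap Meeting → 0
Peak is 3, at Oct 17 21:30 (Pricing Huddle, Retrospective Standup, Sprint Interview).

3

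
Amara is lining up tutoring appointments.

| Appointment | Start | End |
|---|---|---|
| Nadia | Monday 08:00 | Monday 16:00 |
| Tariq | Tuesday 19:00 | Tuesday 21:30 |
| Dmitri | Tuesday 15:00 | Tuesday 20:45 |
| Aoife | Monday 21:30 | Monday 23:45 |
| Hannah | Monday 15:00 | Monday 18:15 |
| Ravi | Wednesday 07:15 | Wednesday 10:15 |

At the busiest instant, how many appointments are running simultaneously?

2

Sort all start/end points and keep a running count:
Monday 08:00 start Nadia → 1
Monday 15:00 start Hannah → 2
Monday 16:00 end Nadia → 1
Monday 18:15 end Hannah → 0
Monday 21:30 start Aoife → 1
Monday 23:45 end Aoife → 0
Tuesday 15:00 start Dmitri → 1
Tuesday 19:00 start Tariq → 2
Tuesday 20:45 end Dmitri → 1
Tuesday 21:30 end Tariq → 0
Wednesday 07:15 start Ravi → 1
Wednesday 10:15 end Ravi → 0
Peak is 2, at Monday 15:00 (Hannah, Nadia).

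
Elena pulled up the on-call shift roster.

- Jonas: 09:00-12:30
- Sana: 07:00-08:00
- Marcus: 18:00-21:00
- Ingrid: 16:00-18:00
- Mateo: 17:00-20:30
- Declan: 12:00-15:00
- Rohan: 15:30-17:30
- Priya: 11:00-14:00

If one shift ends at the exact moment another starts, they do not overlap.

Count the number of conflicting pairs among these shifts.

Sorted by start: Sana, Jonas, Priya, Declan, Rohan, Ingrid, Mateo, Marcus.
Jonas starts after Sana ends, so nothing later overlaps Sana either.
Priya starts before Jonas ends → Jonas and Priya overlap.
Declan starts before Jonas ends → Jonas and Declan overlap.
Rohan starts after Jonas ends, so nothing later overlaps Jonas either.
Declan starts before Priya ends → Priya and Declan overlap.
Rohan starts after Priya ends, so nothing later overlaps Priya either.
Rohan starts after Declan ends, so nothing later overlaps Declan either.
Ingrid starts before Rohan ends → Rohan and Ingrid overlap.
Mateo starts before Rohan ends → Rohan and Mateo overlap.
Marcus starts after Rohan ends.
Mateo starts before Ingrid ends → Ingrid and Mateo overlap.
Marcus starts exactly when Ingrid ends (back-to-back, no overlap).
Marcus starts before Mateo ends → Mateo and Marcus overlap.
Overlapping pairs: Declan & Jonas, Declan & Priya, Ingrid & Mateo, Ingrid & Rohan, Jonas & Priya, Marcus & Mateo, Mateo & Rohan — 7 in total.

7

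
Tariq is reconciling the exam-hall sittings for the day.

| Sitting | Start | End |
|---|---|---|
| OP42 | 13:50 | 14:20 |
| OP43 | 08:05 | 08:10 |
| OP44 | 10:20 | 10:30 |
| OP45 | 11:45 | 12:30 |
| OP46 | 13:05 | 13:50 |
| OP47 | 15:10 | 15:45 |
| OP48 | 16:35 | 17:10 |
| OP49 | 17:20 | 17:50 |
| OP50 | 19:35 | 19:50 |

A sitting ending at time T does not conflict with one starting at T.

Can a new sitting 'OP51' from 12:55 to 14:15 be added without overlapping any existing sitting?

OP43: ends 08:10 at or before OP51 starts 12:55 → clear.
OP44: ends 10:30 at or before OP51 starts 12:55 → clear.
OP45: ends 12:30 at or before OP51 starts 12:55 → clear.
OP46: starts 13:05 before OP51 ends 14:15, and ends 13:50 after OP51 starts 12:55 → overlap.
OP42: starts 13:50 before OP51 ends 14:15, and ends 14:20 after OP51 starts 12:55 → overlap.
OP47: starts 15:10 at or after OP51 ends 14:15 → clear.
OP48: starts 16:35 at or after OP51 ends 14:15 → clear.
OP49: starts 17:20 at or after OP51 ends 14:15 → clear.
OP50: starts 19:35 at or after OP51 ends 14:15 → clear.
OP51 overlaps OP42, OP46.

No — it overlaps OP42, OP46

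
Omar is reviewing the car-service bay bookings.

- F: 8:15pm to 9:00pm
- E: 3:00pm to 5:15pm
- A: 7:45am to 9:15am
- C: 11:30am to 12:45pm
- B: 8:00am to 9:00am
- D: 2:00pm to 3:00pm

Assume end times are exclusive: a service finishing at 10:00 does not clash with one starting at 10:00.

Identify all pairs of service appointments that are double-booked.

Sorted by start: A, B, C, D, E, F.
B starts before A ends → A and B overlap.
C starts after A ends; A is clear from here.
C starts after B ends; B is clear from here.
D starts after C ends; C is clear from here.
E starts exactly when D ends (back-to-back, no overlap); D is clear from here.
F starts after E ends.

A & B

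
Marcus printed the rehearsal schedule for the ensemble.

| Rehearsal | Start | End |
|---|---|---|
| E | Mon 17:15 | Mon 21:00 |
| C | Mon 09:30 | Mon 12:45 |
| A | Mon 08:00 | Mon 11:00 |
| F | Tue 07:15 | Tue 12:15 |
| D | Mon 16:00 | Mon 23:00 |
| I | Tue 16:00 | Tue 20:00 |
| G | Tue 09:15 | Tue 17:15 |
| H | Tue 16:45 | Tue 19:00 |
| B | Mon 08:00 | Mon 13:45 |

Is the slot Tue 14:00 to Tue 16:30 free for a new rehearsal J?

No — it overlaps G, I

A: ends Mon 11:00 at or before J starts Tue 14:00 → clear.
B: ends Mon 13:45 at or before J starts Tue 14:00 → clear.
C: ends Mon 12:45 at or before J starts Tue 14:00 → clear.
D: ends Mon 23:00 at or before J starts Tue 14:00 → clear.
E: ends Mon 21:00 at or before J starts Tue 14:00 → clear.
F: ends Tue 12:15 at or before J starts Tue 14:00 → clear.
G: starts Tue 09:15 before J ends Tue 16:30, and ends Tue 17:15 after J starts Tue 14:00 → overlap.
I: starts Tue 16:00 before J ends Tue 16:30, and ends Tue 20:00 after J starts Tue 14:00 → overlap.
H: starts Tue 16:45 at or after J ends Tue 16:30 → clear.
J overlaps G, I.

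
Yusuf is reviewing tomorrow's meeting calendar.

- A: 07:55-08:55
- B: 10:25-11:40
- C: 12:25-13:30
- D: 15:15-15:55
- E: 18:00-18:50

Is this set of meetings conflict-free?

Check each pair: they overlap iff neither finishes before the other starts.
Sorted by start: A, B, C, D, E.
B starts after A ends, so nothing later overlaps A either.
C starts after B ends, so nothing later overlaps B either.
D starts after C ends, so nothing later overlaps C either.
E starts after D ends.
Every pair is clear; the schedule has no overlaps.

Yes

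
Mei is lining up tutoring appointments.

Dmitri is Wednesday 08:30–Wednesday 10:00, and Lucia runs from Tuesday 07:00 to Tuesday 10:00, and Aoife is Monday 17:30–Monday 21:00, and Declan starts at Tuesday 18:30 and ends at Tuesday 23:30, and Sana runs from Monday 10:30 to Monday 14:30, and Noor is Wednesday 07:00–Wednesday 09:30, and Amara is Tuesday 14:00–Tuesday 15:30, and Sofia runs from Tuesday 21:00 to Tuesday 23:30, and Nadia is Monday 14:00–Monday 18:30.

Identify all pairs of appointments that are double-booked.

Sorted by start: Sana, Nadia, Aoife, Lucia, Amara, Declan, Sofia, Noor, Dmitri.
Nadia starts before Sana ends → Sana and Nadia overlap.
Aoife starts after Sana ends, so nothing later overlaps Sana either.
Aoife starts before Nadia ends → Nadia and Aoife overlap.
Lucia starts after Nadia ends, so nothing later overlaps Nadia either.
Lucia starts after Aoife ends, so nothing later overlaps Aoife either.
Amara starts after Lucia ends, so nothing later overlaps Lucia either.
Declan starts after Amara ends, so nothing later overlaps Amara either.
Sofia starts before Declan ends → Declan and Sofia overlap.
Noor starts after Declan ends, so nothing later overlaps Declan either.
Noor starts after Sofia ends, so nothing later overlaps Sofia either.
Dmitri starts before Noor ends → Noor and Dmitri overlap.

Aoife & Nadia, Declan & Sofia, Dmitri & Noor, Nadia & Sana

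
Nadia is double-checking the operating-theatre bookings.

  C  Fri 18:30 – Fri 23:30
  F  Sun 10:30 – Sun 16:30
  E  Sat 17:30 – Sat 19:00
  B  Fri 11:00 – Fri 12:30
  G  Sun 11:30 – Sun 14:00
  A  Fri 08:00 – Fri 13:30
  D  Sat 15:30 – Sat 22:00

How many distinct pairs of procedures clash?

3

Sorted by start: A, B, C, D, E, F, G.
B starts before A ends → A and B overlap.
C starts after A ends; A is clear from here.
C starts after B ends; B is clear from here.
D starts after C ends; C is clear from here.
E starts before D ends → D and E overlap.
F starts after D ends; D is clear from here.
F starts after E ends; E is clear from here.
G starts before F ends → F and G overlap.
Overlapping pairs: A & B, D & E, F & G — 3 in total.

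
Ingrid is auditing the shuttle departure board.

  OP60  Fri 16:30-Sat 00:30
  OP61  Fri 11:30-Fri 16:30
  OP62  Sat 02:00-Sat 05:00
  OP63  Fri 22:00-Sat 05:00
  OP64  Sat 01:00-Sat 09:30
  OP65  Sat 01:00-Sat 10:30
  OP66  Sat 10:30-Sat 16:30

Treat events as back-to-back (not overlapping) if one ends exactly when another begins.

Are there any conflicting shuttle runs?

Yes

Sorted by start: OP61, OP60, OP63, OP64, OP65, OP62, OP66.
OP60 starts exactly when OP61 ends (back-to-back, no overlap), so nothing later overlaps OP61 either.
OP63 starts before OP60 ends → OP60 and OP63 overlap.
That's a conflict, so the schedule is not conflict-free.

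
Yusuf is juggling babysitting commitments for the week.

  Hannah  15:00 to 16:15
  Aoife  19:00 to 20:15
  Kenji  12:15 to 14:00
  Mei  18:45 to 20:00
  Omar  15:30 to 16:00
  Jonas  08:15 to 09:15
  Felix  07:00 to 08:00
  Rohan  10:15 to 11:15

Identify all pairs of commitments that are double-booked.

Sorted by start: Felix, Jonas, Rohan, Kenji, Hannah, Omar, Mei, Aoife.
Jonas starts after Felix ends, so nothing later overlaps Felix either.
Rohan starts after Jonas ends, so nothing later overlaps Jonas either.
Kenji starts after Rohan ends, so nothing later overlaps Rohan either.
Hannah starts after Kenji ends, so nothing later overlaps Kenji either.
Omar starts before Hannah ends → Hannah and Omar overlap.
Mei starts after Hannah ends, so nothing later overlaps Hannah either.
Mei starts after Omar ends, so nothing later overlaps Omar either.
Aoife starts before Mei ends → Mei and Aoife overlap.

Aoife & Mei, Hannah & Omar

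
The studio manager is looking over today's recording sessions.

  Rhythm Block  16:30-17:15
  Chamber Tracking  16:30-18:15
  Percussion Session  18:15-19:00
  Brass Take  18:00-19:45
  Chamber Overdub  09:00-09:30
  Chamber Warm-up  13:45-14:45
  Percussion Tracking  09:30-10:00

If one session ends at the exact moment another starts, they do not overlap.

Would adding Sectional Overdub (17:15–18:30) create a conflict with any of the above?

Chamber Overdub: ends 09:30 at or before Sectional Overdub starts 17:15 → clear.
Percussion Tracking: ends 10:00 at or before Sectional Overdub starts 17:15 → clear.
Chamber Warm-up: ends 14:45 at or before Sectional Overdub starts 17:15 → clear.
Chamber Tracking: starts 16:30 before Sectional Overdub ends 18:30, and ends 18:15 after Sectional Overdub starts 17:15 → overlap.
Rhythm Block: ends 17:15 at or before Sectional Overdub starts 17:15 → clear.
Brass Take: starts 18:00 before Sectional Overdub ends 18:30, and ends 19:45 after Sectional Overdub starts 17:15 → overlap.
Percussion Session: starts 18:15 before Sectional Overdub ends 18:30, and ends 19:00 after Sectional Overdub starts 17:15 → overlap.
Sectional Overdub overlaps Percussion Session, Chamber Tracking, Brass Take.

Yes — it overlaps Brass Take, Chamber Tracking, Percussion Session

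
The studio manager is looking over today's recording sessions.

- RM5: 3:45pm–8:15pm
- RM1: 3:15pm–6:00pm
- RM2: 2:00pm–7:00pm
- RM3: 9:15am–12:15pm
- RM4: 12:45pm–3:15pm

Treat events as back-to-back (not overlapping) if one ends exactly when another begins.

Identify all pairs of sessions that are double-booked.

Two intervals overlap when each starts before the other ends.
Sorted by start: RM3, RM4, RM2, RM1, RM5.
RM4 starts after RM3 ends, so nothing later overlaps RM3 either.
RM2 starts before RM4 ends → RM4 and RM2 overlap.
RM1 starts exactly when RM4 ends (back-to-back, no overlap), so nothing later overlaps RM4 either.
RM1 starts before RM2 ends → RM2 and RM1 overlap.
RM5 starts before RM2 ends → RM2 and RM5 overlap.
RM5 starts before RM1 ends → RM1 and RM5 overlap.

RM1 & RM2, RM1 & RM5, RM2 & RM4, RM2 & RM5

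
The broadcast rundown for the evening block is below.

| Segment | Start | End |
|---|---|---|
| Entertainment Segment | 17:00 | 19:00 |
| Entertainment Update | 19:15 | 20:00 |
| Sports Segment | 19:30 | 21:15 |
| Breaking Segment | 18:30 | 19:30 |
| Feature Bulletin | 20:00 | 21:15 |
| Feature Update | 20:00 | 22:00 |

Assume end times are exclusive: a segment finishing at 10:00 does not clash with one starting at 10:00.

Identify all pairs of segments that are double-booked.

Sorted by start: Entertainment Segment, Breaking Segment, Entertainment Update, Sports Segment, Feature Update, Feature Bulletin.
Breaking Segment starts before Entertainment Segment ends → Entertainment Segment and Breaking Segment overlap.
Entertainment Update starts after Entertainment Segment ends, so Entertainment Segment has no further overlaps.
Entertainment Update starts before Breaking Segment ends → Breaking Segment and Entertainment Update overlap.
Sports Segment starts exactly when Breaking Segment ends (back-to-back, no overlap), so Breaking Segment has no further overlaps.
Sports Segment starts before Entertainment Update ends → Entertainment Update and Sports Segment overlap.
Feature Update starts exactly when Entertainment Update ends (back-to-back, no overlap), so Entertainment Update has no further overlaps.
Feature Update starts before Sports Segment ends → Sports Segment and Feature Update overlap.
Feature Bulletin starts before Sports Segment ends → Sports Segment and Feature Bulletin overlap.
Feature Bulletin starts before Feature Update ends → Feature Update and Feature Bulletin overlap.

Breaking Segment & Entertainment Segment, Breaking Segment & Entertainment Update, Entertainment Update & Sports Segment, Feature Bulletin & Feature Update, Feature Bulletin & Sports Segment, Feature Update & Sports Segment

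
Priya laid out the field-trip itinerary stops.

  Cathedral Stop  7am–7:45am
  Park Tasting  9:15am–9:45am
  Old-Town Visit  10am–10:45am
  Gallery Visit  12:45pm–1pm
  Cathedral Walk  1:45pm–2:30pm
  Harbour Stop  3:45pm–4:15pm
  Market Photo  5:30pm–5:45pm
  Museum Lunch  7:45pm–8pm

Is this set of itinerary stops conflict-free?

Two intervals overlap when each starts before the other ends.
Sorted by start: Cathedral Stop, Park Tasting, Old-Town Visit, Gallery Visit, Cathedral Walk, Harbour Stop, Market Photo, Museum Lunch.
Park Tasting starts after Cathedral Stop ends, so nothing later overlaps Cathedral Stop either.
Old-Town Visit starts after Park Tasting ends, so nothing later overlaps Park Tasting either.
Gallery Visit starts after Old-Town Visit ends, so nothing later overlaps Old-Town Visit either.
Cathedral Walk starts after Gallery Visit ends, so nothing later overlaps Gallery Visit either.
Harbour Stop starts after Cathedral Walk ends, so nothing later overlaps Cathedral Walk either.
Market Photo starts after Harbour Stop ends, so nothing later overlaps Harbour Stop either.
Museum Lunch starts after Market Photo ends.
Every pair is clear; the schedule has no overlaps.

Yes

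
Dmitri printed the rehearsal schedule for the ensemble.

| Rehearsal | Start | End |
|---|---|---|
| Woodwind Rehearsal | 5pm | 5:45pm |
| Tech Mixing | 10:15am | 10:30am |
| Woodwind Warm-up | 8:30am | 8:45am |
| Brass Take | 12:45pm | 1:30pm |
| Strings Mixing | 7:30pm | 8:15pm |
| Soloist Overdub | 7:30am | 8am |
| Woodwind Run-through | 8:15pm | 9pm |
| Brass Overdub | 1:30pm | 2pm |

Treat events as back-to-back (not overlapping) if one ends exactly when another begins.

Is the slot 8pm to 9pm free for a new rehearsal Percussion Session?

Soloist Overdub: ends 8am at or before Percussion Session starts 8pm → clear.
Woodwind Warm-up: ends 8:45am at or before Percussion Session starts 8pm → clear.
Tech Mixing: ends 10:30am at or before Percussion Session starts 8pm → clear.
Brass Take: ends 1:30pm at or before Percussion Session starts 8pm → clear.
Brass Overdub: ends 2pm at or before Percussion Session starts 8pm → clear.
Woodwind Rehearsal: ends 5:45pm at or before Percussion Session starts 8pm → clear.
Strings Mixing: starts 7:30pm before Percussion Session ends 9pm, and ends 8:15pm after Percussion Session starts 8pm → overlap.
Woodwind Run-through: starts 8:15pm before Percussion Session ends 9pm, and ends 9pm after Percussion Session starts 8pm → overlap.
Percussion Session overlaps Woodwind Run-through, Strings Mixing.

No — it overlaps Strings Mixing, Woodwind Run-through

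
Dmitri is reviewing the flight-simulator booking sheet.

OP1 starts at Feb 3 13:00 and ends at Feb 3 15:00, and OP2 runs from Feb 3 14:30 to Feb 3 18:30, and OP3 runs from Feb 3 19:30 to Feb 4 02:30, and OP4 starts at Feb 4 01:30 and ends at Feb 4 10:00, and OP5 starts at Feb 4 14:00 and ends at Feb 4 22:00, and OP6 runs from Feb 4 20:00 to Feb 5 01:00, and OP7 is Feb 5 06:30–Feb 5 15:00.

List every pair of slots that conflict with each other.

Two intervals overlap when each starts before the other ends.
Sorted by start: OP1, OP2, OP3, OP4, OP5, OP6, OP7.
OP2 starts before OP1 ends → OP1 and OP2 overlap.
OP3 starts after OP1 ends, so nothing later overlaps OP1 either.
OP3 starts after OP2 ends, so nothing later overlaps OP2 either.
OP4 starts before OP3 ends → OP3 and OP4 overlap.
OP5 starts after OP3 ends, so nothing later overlaps OP3 either.
OP5 starts after OP4 ends, so nothing later overlaps OP4 either.
OP6 starts before OP5 ends → OP5 and OP6 overlap.
OP7 starts after OP5 ends.
OP7 starts after OP6 ends.

OP1 & OP2, OP3 & OP4, OP5 & OP6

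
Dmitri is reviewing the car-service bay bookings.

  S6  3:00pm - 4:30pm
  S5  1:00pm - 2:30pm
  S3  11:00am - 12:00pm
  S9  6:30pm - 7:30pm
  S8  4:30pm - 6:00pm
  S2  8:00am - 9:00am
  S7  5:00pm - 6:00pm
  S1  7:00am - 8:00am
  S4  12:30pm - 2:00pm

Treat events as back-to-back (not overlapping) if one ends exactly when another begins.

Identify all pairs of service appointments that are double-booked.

S4 & S5, S7 & S8

Two intervals overlap when each starts before the other ends.
Sorted by start: S1, S2, S3, S4, S5, S6, S8, S7, S9.
S2 starts exactly when S1 ends (back-to-back, no overlap), so nothing later overlaps S1 either.
S3 starts after S2 ends, so nothing later overlaps S2 either.
S4 starts after S3 ends, so nothing later overlaps S3 either.
S5 starts before S4 ends → S4 and S5 overlap.
S6 starts after S4 ends, so nothing later overlaps S4 either.
S6 starts after S5 ends, so nothing later overlaps S5 either.
S8 starts exactly when S6 ends (back-to-back, no overlap), so nothing later overlaps S6 either.
S7 starts before S8 ends → S8 and S7 overlap.
S9 starts after S8 ends.
S9 starts after S7 ends.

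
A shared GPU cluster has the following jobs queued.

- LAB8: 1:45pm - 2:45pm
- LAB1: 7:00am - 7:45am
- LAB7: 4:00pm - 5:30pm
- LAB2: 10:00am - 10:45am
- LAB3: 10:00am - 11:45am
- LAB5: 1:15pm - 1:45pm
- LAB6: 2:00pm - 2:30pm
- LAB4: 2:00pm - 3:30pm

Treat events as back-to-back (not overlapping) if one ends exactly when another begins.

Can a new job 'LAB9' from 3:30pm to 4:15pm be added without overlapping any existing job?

No — it overlaps LAB7

LAB1: ends 7:45am at or before LAB9 starts 3:30pm → clear.
LAB2: ends 10:45am at or before LAB9 starts 3:30pm → clear.
LAB3: ends 11:45am at or before LAB9 starts 3:30pm → clear.
LAB5: ends 1:45pm at or before LAB9 starts 3:30pm → clear.
LAB8: ends 2:45pm at or before LAB9 starts 3:30pm → clear.
LAB4: ends 3:30pm at or before LAB9 starts 3:30pm → clear.
LAB6: ends 2:30pm at or before LAB9 starts 3:30pm → clear.
LAB7: starts 4:00pm before LAB9 ends 4:15pm, and ends 5:30pm after LAB9 starts 3:30pm → overlap.
LAB9 overlaps LAB7.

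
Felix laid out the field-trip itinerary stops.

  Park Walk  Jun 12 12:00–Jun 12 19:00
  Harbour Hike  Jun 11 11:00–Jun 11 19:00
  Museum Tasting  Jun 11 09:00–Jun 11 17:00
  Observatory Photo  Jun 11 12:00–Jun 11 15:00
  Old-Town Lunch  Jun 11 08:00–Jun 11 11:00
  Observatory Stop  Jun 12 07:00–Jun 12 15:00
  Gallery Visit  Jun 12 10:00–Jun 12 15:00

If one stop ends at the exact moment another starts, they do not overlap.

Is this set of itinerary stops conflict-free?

Sorted by start: Old-Town Lunch, Museum Tasting, Harbour Hike, Observatory Photo, Observatory Stop, Gallery Visit, Park Walk.
Museum Tasting starts before Old-Town Lunch ends → Old-Town Lunch and Museum Tasting overlap.
That's a conflict, so the schedule is not conflict-free.

No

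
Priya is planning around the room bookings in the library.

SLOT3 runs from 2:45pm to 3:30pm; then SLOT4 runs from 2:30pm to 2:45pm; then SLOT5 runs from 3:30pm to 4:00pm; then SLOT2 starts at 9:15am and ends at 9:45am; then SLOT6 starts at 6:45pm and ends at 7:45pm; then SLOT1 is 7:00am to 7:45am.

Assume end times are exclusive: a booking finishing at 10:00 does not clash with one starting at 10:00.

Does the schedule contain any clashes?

Sorted by start: SLOT1, SLOT2, SLOT4, SLOT3, SLOT5, SLOT6.
SLOT2 starts after SLOT1 ends, so SLOT1 has no further overlaps.
SLOT4 starts after SLOT2 ends, so SLOT2 has no further overlaps.
SLOT3 starts exactly when SLOT4 ends (back-to-back, no overlap), so SLOT4 has no further overlaps.
SLOT5 starts exactly when SLOT3 ends (back-to-back, no overlap), so SLOT3 has no further overlaps.
SLOT6 starts after SLOT5 ends.
Every pair is clear; the schedule has no overlaps.

No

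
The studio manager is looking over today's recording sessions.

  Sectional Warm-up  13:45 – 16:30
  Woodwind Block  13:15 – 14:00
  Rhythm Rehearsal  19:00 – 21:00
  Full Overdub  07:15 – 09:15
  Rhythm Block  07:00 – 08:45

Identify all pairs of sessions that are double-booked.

Full Overdub & Rhythm Block, Sectional Warm-up & Woodwind Block

Sorted by start: Rhythm Block, Full Overdub, Woodwind Block, Sectional Warm-up, Rhythm Rehearsal.
Full Overdub starts before Rhythm Block ends → Rhythm Block and Full Overdub overlap.
Woodwind Block starts after Rhythm Block ends, so nothing later overlaps Rhythm Block either.
Woodwind Block starts after Full Overdub ends, so nothing later overlaps Full Overdub either.
Sectional Warm-up starts before Woodwind Block ends → Woodwind Block and Sectional Warm-up overlap.
Rhythm Rehearsal starts after Woodwind Block ends.
Rhythm Rehearsal starts after Sectional Warm-up ends.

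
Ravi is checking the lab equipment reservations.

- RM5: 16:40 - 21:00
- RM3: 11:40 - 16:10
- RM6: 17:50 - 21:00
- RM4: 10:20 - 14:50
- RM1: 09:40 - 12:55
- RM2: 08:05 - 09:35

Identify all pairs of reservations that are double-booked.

RM1 & RM3, RM1 & RM4, RM3 & RM4, RM5 & RM6

Sorted by start: RM2, RM1, RM4, RM3, RM5, RM6.
RM1 starts after RM2 ends — done with RM2.
RM4 starts before RM1 ends → RM1 and RM4 overlap.
RM3 starts before RM1 ends → RM1 and RM3 overlap.
RM5 starts after RM1 ends — done with RM1.
RM3 starts before RM4 ends → RM4 and RM3 overlap.
RM5 starts after RM4 ends — done with RM4.
RM5 starts after RM3 ends — done with RM3.
RM6 starts before RM5 ends → RM5 and RM6 overlap.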